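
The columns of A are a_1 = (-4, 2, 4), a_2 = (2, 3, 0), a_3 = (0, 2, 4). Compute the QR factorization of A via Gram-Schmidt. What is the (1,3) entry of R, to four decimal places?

r_{13} = 3.3333

e_1 = a_1/‖a_1‖ = (-4, 2, 4)/6.0000 = (-0.6667, 0.3333, 0.6667).
r_{13} = e_1·a_3 = 3.3333.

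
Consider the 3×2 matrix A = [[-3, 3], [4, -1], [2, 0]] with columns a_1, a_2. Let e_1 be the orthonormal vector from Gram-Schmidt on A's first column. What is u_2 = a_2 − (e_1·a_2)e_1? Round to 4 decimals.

e_1 = a_1/‖a_1‖ = (-3, 4, 2)/5.3852 = (-0.5571, 0.7428, 0.3714).
r_{12} = e_1·a_2 = -2.4140.
u_2 = a_2 + 2.4140·e_1 = (1.6552, 0.7931, 0.8966).

u_2 = (1.6552, 0.7931, 0.8966)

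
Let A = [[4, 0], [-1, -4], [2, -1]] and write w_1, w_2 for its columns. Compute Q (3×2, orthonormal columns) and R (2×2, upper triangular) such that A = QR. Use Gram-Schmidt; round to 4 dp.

q_1 = w_1/‖w_1‖ = (4, -1, 2)/4.5826 = (0.8729, -0.2182, 0.4364).
r_{12} = q_1·w_2 = 0.4364.
u_2 = w_2 − 0.4364·q_1 = (-0.3810, -3.9048, -1.1905).
‖u_2‖ = 4.0999, so q_2 = (-0.0929, -0.9524, -0.2904).

Q = [[0.8729, -0.0929], [-0.2182, -0.9524], [0.4364, -0.2904]], R = [[4.5826, 0.4364], [0.0000, 4.0999]]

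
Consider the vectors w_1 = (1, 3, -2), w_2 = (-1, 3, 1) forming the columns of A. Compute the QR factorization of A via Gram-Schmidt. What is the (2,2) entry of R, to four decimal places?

w_1 = (1, 3, -2); ‖w_1‖ = 3.7417, so e_1 = (0.2673, 0.8018, -0.5345).
e_1·w_2 = 0.2673·(-1) + 0.8018·3 + (-0.5345)·1 = 1.6036.
u_2 = w_2 − 1.6036·e_1 = (-1.4286, 1.7143, 1.8571).
r_{22} = ‖u_2‖ = 2.9032.

r_{22} = 2.9032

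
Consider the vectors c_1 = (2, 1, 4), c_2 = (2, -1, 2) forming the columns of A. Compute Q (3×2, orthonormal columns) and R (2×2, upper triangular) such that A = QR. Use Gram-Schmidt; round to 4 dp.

Q = [[0.4364, 0.5293], [0.2182, -0.8468], [0.8729, -0.0529]], R = [[4.5826, 2.4004], [0.0000, 1.7995]]

c_1 = (2, 1, 4); ‖c_1‖ = 4.5826, so q_1 = (0.4364, 0.2182, 0.8729).
q_1·c_2 = 0.4364·2 + 0.2182·(-1) + 0.8729·2 = 2.4004.
u_2 = c_2 − 2.4004·q_1 = (0.9524, -1.5238, -0.0952).
‖u_2‖ = 1.7995, so q_2 = (0.5293, -0.8468, -0.0529).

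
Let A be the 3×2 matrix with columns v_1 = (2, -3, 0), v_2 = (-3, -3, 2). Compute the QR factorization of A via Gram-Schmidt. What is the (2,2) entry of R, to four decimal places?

v_1 = (2, -3, 0); ‖v_1‖ = 3.6056, so q_1 = (0.5547, -0.8321, 0.0000).
q_1·v_2 = 0.5547·(-3) + (-0.8321)·(-3) + 0.0000·2 = 0.8321.
u_2 = v_2 − 0.8321·q_1 = (-3.4615, -2.3077, 2.0000).
r_{22} = ‖u_2‖ = 4.6160.

r_{22} = 4.6160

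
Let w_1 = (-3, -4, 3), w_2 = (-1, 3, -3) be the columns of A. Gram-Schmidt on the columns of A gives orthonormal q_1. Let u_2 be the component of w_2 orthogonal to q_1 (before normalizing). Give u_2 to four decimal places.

u_2 = (-2.5882, 0.8824, -1.4118)

q_1 = w_1/‖w_1‖ = (-3, -4, 3)/5.8310 = (-0.5145, -0.6860, 0.5145).
r_{12} = q_1·w_2 = -3.0870.
u_2 = w_2 + 3.0870·q_1 = (-2.5882, 0.8824, -1.4118).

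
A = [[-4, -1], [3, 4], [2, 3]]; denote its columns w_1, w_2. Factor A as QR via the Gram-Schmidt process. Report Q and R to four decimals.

w_1 = (-4, 3, 2); ‖w_1‖ = 5.3852, so q_1 = (-0.7428, 0.5571, 0.3714).
q_1·w_2 = (-0.7428)·(-1) + 0.5571·4 + 0.3714·3 = 4.0853.
u_2 = w_2 − 4.0853·q_1 = (2.0345, 1.7241, 1.4828).
‖u_2‖ = 3.0513, so q_2 = (0.6668, 0.5651, 0.4859).

Q = [[-0.7428, 0.6668], [0.5571, 0.5651], [0.3714, 0.4859]], R = [[5.3852, 4.0853], [0.0000, 3.0513]]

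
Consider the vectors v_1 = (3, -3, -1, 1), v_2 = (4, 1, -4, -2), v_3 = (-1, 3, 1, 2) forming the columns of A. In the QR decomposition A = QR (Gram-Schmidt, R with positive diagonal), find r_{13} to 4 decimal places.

r_{13} = -2.4597

v_1 = (3, -3, -1, 1); ‖v_1‖ = 4.4721, so e_1 = (0.6708, -0.6708, -0.2236, 0.2236).
r_{13} = e_1·v_3 = -2.4597.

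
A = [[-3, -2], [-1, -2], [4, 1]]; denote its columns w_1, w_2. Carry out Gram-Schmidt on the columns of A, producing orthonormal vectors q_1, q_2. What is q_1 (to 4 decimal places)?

q_1 = (-0.5883, -0.1961, 0.7845)

q_1 = w_1/‖w_1‖ = (-3, -1, 4)/5.0990 = (-0.5883, -0.1961, 0.7845).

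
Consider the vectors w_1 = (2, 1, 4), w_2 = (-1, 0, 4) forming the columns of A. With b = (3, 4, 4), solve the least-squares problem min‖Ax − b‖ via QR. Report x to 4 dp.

x = (1.6149, -0.5652)

w_1 = (2, 1, 4); ‖w_1‖ = 4.5826, so e_1 = (0.4364, 0.2182, 0.8729).
e_1·w_2 = 0.4364·(-1) + 0.2182·0 + 0.8729·4 = 3.0551.
u_2 = w_2 − 3.0551·e_1 = (-2.3333, -0.6667, 1.3333).
‖u_2‖ = 2.7689, so e_2 = (-0.8427, -0.2408, 0.4815).
Qᵀb = (5.6737, -1.5650).
Back-substitute: x_2 = -1.5650/2.7689 = -0.5652.
x_1 = (5.6737 − 3.0551·(-0.5652))/4.5826 = 1.6149.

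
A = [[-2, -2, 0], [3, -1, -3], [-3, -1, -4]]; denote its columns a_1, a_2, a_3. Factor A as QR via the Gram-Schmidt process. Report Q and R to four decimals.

a_1 = (-2, 3, -3); ‖a_1‖ = 4.6904, so q_1 = (-0.4264, 0.6396, -0.6396).
q_1·a_2 = (-0.4264)·(-2) + 0.6396·(-1) + (-0.6396)·(-1) = 0.8528.
u_2 = a_2 − 0.8528·q_1 = (-1.6364, -1.5455, -0.4545).
‖u_2‖ = 2.2962, so q_2 = (-0.7126, -0.6730, -0.1980).
q_1·a_3 = (-0.4264)·0 + 0.6396·(-3) + (-0.6396)·(-4) = 0.6396; q_2·a_3 = (-0.7126)·0 + (-0.6730)·(-3) + (-0.1980)·(-4) = 2.8109.
u_3 = a_3 − 0.6396·q_1 − 2.8109·q_2 = (2.2759, -1.5172, -3.0345).
‖u_3‖ = 4.0853, so q_3 = (0.5571, -0.3714, -0.7428).

Q = [[-0.4264, -0.7126, 0.5571], [0.6396, -0.6730, -0.3714], [-0.6396, -0.1980, -0.7428]], R = [[4.6904, 0.8528, 0.6396], [0.0000, 2.2962, 2.8109], [0.0000, 0.0000, 4.0853]]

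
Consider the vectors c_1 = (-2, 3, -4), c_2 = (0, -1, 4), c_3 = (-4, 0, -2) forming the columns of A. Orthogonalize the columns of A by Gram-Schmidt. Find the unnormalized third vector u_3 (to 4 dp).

u_3 = (-2.1818, -2.1818, -0.5455)

c_1 = (-2, 3, -4); ‖c_1‖ = 5.3852, so q_1 = (-0.3714, 0.5571, -0.7428).
q_1·c_2 = (-0.3714)·0 + 0.5571·(-1) + (-0.7428)·4 = -3.5282.
u_2 = c_2 + 3.5282·q_1 = (-1.3103, 0.9655, 1.3793).
‖u_2‖ = 2.1335, so q_2 = (-0.6142, 0.4526, 0.6465).
q_1·c_3 = (-0.3714)·(-4) + 0.5571·0 + (-0.7428)·(-2) = 2.9711; q_2·c_3 = (-0.6142)·(-4) + 0.4526·0 + 0.6465·(-2) = 1.1637.
u_3 = c_3 − 2.9711·q_1 − 1.1637·q_2 = (-2.1818, -2.1818, -0.5455).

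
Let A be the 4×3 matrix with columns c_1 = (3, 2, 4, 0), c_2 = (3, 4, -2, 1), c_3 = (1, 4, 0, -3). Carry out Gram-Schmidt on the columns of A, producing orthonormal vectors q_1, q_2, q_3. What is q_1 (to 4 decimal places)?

c_1 = (3, 2, 4, 0); ‖c_1‖ = 5.3852, so q_1 = (0.5571, 0.3714, 0.7428, 0.0000).

q_1 = (0.5571, 0.3714, 0.7428, 0.0000)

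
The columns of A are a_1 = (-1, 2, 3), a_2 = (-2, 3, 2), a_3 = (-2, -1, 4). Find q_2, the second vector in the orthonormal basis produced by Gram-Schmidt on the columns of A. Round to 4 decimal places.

q_2 = (-0.5774, 0.5774, -0.5774)

a_1 = (-1, 2, 3); ‖a_1‖ = 3.7417, so q_1 = (-0.2673, 0.5345, 0.8018).
q_1·a_2 = (-0.2673)·(-2) + 0.5345·3 + 0.8018·2 = 3.7417.
u_2 = a_2 − 3.7417·q_1 = (-1.0000, 1.0000, -1.0000).
‖u_2‖ = 1.7321, so q_2 = (-0.5774, 0.5774, -0.5774).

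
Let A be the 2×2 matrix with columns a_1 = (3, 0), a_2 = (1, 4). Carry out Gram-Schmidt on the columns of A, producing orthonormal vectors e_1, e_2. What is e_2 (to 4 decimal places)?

e_2 = (0.0000, 1.0000)

e_1 = a_1/‖a_1‖ = (3, 0)/3.0000 = (1.0000, 0.0000).
r_{12} = e_1·a_2 = 1.0000.
u_2 = a_2 − 1.0000·e_1 = (0.0000, 4.0000).
‖u_2‖ = 4.0000, so e_2 = (0.0000, 1.0000).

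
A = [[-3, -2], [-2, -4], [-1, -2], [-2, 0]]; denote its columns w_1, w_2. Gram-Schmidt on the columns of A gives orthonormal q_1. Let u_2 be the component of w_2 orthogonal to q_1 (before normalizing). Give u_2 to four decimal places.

u_2 = (0.6667, -2.2222, -1.1111, 1.7778)

w_1 = (-3, -2, -1, -2); ‖w_1‖ = 4.2426, so q_1 = (-0.7071, -0.4714, -0.2357, -0.4714).
q_1·w_2 = (-0.7071)·(-2) + (-0.4714)·(-4) + (-0.2357)·(-2) + (-0.4714)·0 = 3.7712.
u_2 = w_2 − 3.7712·q_1 = (0.6667, -2.2222, -1.1111, 1.7778).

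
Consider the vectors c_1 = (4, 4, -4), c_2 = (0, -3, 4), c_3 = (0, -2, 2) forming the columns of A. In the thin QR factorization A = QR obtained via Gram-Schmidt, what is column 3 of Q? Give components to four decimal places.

e_3 = (0.1961, -0.7845, -0.5883)

e_1 = c_1/‖c_1‖ = (4, 4, -4)/6.9282 = (0.5774, 0.5774, -0.5774).
r_{12} = e_1·c_2 = -4.0415.
u_2 = c_2 + 4.0415·e_1 = (2.3333, -0.6667, 1.6667).
‖u_2‖ = 2.9439, so e_2 = (0.7926, -0.2265, 0.5661).
r_{13} = e_1·c_3 = -2.3094; r_{23} = e_2·c_3 = 1.5852.
u_3 = c_3 + 2.3094·e_1 − 1.5852·e_2 = (0.0769, -0.3077, -0.2308).
‖u_3‖ = 0.3922, so e_3 = (0.1961, -0.7845, -0.5883).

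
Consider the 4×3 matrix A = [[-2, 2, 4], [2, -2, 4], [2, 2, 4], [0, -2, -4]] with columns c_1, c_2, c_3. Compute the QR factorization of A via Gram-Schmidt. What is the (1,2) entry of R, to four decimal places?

q_1 = c_1/‖c_1‖ = (-2, 2, 2, 0)/3.4641 = (-0.5774, 0.5774, 0.5774, 0.0000).
r_{12} = q_1·c_2 = -1.1547.

r_{12} = -1.1547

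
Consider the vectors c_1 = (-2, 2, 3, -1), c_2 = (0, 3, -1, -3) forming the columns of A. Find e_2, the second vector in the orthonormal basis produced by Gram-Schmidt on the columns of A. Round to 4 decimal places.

e_2 = (0.1617, 0.5659, -0.4851, -0.6468)

e_1 = c_1/‖c_1‖ = (-2, 2, 3, -1)/4.2426 = (-0.4714, 0.4714, 0.7071, -0.2357).
r_{12} = e_1·c_2 = 1.4142.
u_2 = c_2 − 1.4142·e_1 = (0.6667, 2.3333, -2.0000, -2.6667).
‖u_2‖ = 4.1231, so e_2 = (0.1617, 0.5659, -0.4851, -0.6468).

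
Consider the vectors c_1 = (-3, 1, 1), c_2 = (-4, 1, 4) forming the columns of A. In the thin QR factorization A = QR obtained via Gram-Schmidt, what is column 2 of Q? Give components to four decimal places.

q_2 = (0.2453, -0.2103, 0.9463)

c_1 = (-3, 1, 1); ‖c_1‖ = 3.3166, so q_1 = (-0.9045, 0.3015, 0.3015).
q_1·c_2 = (-0.9045)·(-4) + 0.3015·1 + 0.3015·4 = 5.1257.
u_2 = c_2 − 5.1257·q_1 = (0.6364, -0.5455, 2.4545).
‖u_2‖ = 2.5937, so q_2 = (0.2453, -0.2103, 0.9463).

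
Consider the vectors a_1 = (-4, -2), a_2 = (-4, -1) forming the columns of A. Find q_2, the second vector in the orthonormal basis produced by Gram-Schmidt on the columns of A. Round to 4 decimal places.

q_2 = (-0.4472, 0.8944)

a_1 = (-4, -2); ‖a_1‖ = 4.4721, so q_1 = (-0.8944, -0.4472).
q_1·a_2 = (-0.8944)·(-4) + (-0.4472)·(-1) = 4.0249.
u_2 = a_2 − 4.0249·q_1 = (-0.4000, 0.8000).
‖u_2‖ = 0.8944, so q_2 = (-0.4472, 0.8944).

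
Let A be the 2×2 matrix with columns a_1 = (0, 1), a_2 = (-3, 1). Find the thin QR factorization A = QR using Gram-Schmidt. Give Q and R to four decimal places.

Q = [[0.0000, -1.0000], [1.0000, 0.0000]], R = [[1.0000, 1.0000], [0.0000, 3.0000]]

q_1 = a_1/‖a_1‖ = (0, 1)/1.0000 = (0.0000, 1.0000).
r_{12} = q_1·a_2 = 1.0000.
u_2 = a_2 − 1.0000·q_1 = (-3.0000, 0.0000).
‖u_2‖ = 3.0000, so q_2 = (-1.0000, 0.0000).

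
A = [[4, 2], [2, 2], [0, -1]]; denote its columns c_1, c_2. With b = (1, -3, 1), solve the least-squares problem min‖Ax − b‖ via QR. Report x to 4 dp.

x = (1.1667, -2.1111)

q_1 = c_1/‖c_1‖ = (4, 2, 0)/4.4721 = (0.8944, 0.4472, 0.0000).
r_{12} = q_1·c_2 = 2.6833.
u_2 = c_2 − 2.6833·q_1 = (-0.4000, 0.8000, -1.0000).
‖u_2‖ = 1.3416, so q_2 = (-0.2981, 0.5963, -0.7454).
Qᵀb = (-0.4472, -2.8324).
Back-substitute: x_2 = -2.8324/1.3416 = -2.1111.
x_1 = (-0.4472 − 2.6833·(-2.1111))/4.4721 = 1.1667.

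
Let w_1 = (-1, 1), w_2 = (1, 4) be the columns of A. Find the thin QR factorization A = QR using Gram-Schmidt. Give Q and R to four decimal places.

w_1 = (-1, 1); ‖w_1‖ = 1.4142, so e_1 = (-0.7071, 0.7071).
e_1·w_2 = (-0.7071)·1 + 0.7071·4 = 2.1213.
u_2 = w_2 − 2.1213·e_1 = (2.5000, 2.5000).
‖u_2‖ = 3.5355, so e_2 = (0.7071, 0.7071).

Q = [[-0.7071, 0.7071], [0.7071, 0.7071]], R = [[1.4142, 2.1213], [0.0000, 3.5355]]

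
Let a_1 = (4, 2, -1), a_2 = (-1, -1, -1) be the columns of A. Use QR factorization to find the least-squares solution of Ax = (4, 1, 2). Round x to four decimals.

a_1 = (4, 2, -1); ‖a_1‖ = 4.5826, so e_1 = (0.8729, 0.4364, -0.2182).
e_1·a_2 = 0.8729·(-1) + 0.4364·(-1) + (-0.2182)·(-1) = -1.0911.
u_2 = a_2 + 1.0911·e_1 = (-0.0476, -0.5238, -1.2381).
‖u_2‖ = 1.3452, so e_2 = (-0.0354, -0.3894, -0.9204).
Qᵀb = (3.4915, -2.3718).
Back-substitute: x_2 = -2.3718/1.3452 = -1.7632.
x_1 = (3.4915 + 1.0911·(-1.7632))/4.5826 = 0.3421.

x = (0.3421, -1.7632)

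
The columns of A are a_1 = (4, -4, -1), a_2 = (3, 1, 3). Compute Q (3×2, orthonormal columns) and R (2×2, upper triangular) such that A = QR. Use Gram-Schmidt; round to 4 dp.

a_1 = (4, -4, -1); ‖a_1‖ = 5.7446, so e_1 = (0.6963, -0.6963, -0.1741).
e_1·a_2 = 0.6963·3 + (-0.6963)·1 + (-0.1741)·3 = 0.8704.
u_2 = a_2 − 0.8704·e_1 = (2.3939, 1.6061, 3.1515).
‖u_2‖ = 4.2711, so e_2 = (0.5605, 0.3760, 0.7379).

Q = [[0.6963, 0.5605], [-0.6963, 0.3760], [-0.1741, 0.7379]], R = [[5.7446, 0.8704], [0.0000, 4.2711]]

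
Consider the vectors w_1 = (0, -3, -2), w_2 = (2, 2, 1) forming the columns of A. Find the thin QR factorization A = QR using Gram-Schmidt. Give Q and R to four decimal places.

w_1 = (0, -3, -2); ‖w_1‖ = 3.6056, so e_1 = (0.0000, -0.8321, -0.5547).
e_1·w_2 = 0.0000·2 + (-0.8321)·2 + (-0.5547)·1 = -2.2188.
u_2 = w_2 + 2.2188·e_1 = (2.0000, 0.1538, -0.2308).
‖u_2‖ = 2.0191, so e_2 = (0.9905, 0.0762, -0.1143).

Q = [[0.0000, 0.9905], [-0.8321, 0.0762], [-0.5547, -0.1143]], R = [[3.6056, -2.2188], [0.0000, 2.0191]]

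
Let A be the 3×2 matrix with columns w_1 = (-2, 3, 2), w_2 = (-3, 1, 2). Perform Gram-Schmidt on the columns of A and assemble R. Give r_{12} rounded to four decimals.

e_1 = w_1/‖w_1‖ = (-2, 3, 2)/4.1231 = (-0.4851, 0.7276, 0.4851).
r_{12} = e_1·w_2 = 3.1530.

r_{12} = 3.1530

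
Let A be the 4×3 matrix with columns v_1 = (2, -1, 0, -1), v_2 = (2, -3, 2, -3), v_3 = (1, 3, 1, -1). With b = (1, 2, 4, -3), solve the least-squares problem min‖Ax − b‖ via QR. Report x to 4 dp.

x = (-1.4136, 1.1481, 1.3580)

v_1 = (2, -1, 0, -1); ‖v_1‖ = 2.4495, so e_1 = (0.8165, -0.4082, 0.0000, -0.4082).
e_1·v_2 = 0.8165·2 + (-0.4082)·(-3) + 0.0000·2 + (-0.4082)·(-3) = 4.0825.
u_2 = v_2 − 4.0825·e_1 = (-1.3333, -1.3333, 2.0000, -1.3333).
‖u_2‖ = 3.0551, so e_2 = (-0.4364, -0.4364, 0.6547, -0.4364).
e_1·v_3 = 0.8165·1 + (-0.4082)·3 + 0.0000·1 + (-0.4082)·(-1) = 0.0000; e_2·v_3 = (-0.4364)·1 + (-0.4364)·3 + 0.6547·1 + (-0.4364)·(-1) = -0.6547.
u_3 = v_3 + 0.0000·e_1 + 0.6547·e_2 = (0.7143, 2.7143, 1.4286, -1.2857).
‖u_3‖ = 3.4017, so e_3 = (0.2100, 0.7979, 0.4200, -0.3780).
Qᵀb = (1.2247, 2.6186, 4.6196).
Back-substitute: x_3 = 4.6196/3.4017 = 1.3580.
x_2 = (2.6186 + 0.6547·1.3580)/3.0551 = 1.1481.
x_1 = (1.2247 − 4.0825·1.1481 + 0.0000·1.3580)/2.4495 = -1.4136.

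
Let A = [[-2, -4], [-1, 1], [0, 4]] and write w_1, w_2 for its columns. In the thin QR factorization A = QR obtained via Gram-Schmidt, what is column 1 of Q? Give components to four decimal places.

w_1 = (-2, -1, 0); ‖w_1‖ = 2.2361, so e_1 = (-0.8944, -0.4472, 0.0000).

e_1 = (-0.8944, -0.4472, 0.0000)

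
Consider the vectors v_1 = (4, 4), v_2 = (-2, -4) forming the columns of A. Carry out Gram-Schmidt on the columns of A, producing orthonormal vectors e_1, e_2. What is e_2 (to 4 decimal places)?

v_1 = (4, 4); ‖v_1‖ = 5.6569, so e_1 = (0.7071, 0.7071).
e_1·v_2 = 0.7071·(-2) + 0.7071·(-4) = -4.2426.
u_2 = v_2 + 4.2426·e_1 = (1.0000, -1.0000).
‖u_2‖ = 1.4142, so e_2 = (0.7071, -0.7071).

e_2 = (0.7071, -0.7071)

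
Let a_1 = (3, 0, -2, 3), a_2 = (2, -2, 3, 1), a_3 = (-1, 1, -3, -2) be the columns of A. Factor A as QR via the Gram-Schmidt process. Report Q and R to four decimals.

Q = [[0.6396, 0.3793, 0.4619], [0.0000, -0.4769, -0.4177], [-0.4264, 0.7803, -0.3538], [0.6396, 0.1409, -0.6978]], R = [[4.6904, 0.6396, -0.6396], [0.0000, 4.1942, -3.4789], [0.0000, 0.0000, 1.5775]]

q_1 = a_1/‖a_1‖ = (3, 0, -2, 3)/4.6904 = (0.6396, 0.0000, -0.4264, 0.6396).
r_{12} = q_1·a_2 = 0.6396.
u_2 = a_2 − 0.6396·q_1 = (1.5909, -2.0000, 3.2727, 0.5909).
‖u_2‖ = 4.1942, so q_2 = (0.3793, -0.4769, 0.7803, 0.1409).
r_{13} = q_1·a_3 = -0.6396; r_{23} = q_2·a_3 = -3.4789.
u_3 = a_3 + 0.6396·q_1 + 3.4789·q_2 = (0.7287, -0.6589, -0.5581, -1.1008).
‖u_3‖ = 1.5775, so q_3 = (0.4619, -0.4177, -0.3538, -0.6978).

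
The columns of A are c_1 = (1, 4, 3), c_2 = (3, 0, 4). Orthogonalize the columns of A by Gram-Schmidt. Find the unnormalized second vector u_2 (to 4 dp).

c_1 = (1, 4, 3); ‖c_1‖ = 5.0990, so e_1 = (0.1961, 0.7845, 0.5883).
e_1·c_2 = 0.1961·3 + 0.7845·0 + 0.5883·4 = 2.9417.
u_2 = c_2 − 2.9417·e_1 = (2.4231, -2.3077, 2.2692).

u_2 = (2.4231, -2.3077, 2.2692)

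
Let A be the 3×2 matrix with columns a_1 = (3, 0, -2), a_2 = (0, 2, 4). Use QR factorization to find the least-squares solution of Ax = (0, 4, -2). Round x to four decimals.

x = (0.4082, 0.1633)

a_1 = (3, 0, -2); ‖a_1‖ = 3.6056, so q_1 = (0.8321, 0.0000, -0.5547).
q_1·a_2 = 0.8321·0 + 0.0000·2 + (-0.5547)·4 = -2.2188.
u_2 = a_2 + 2.2188·q_1 = (1.8462, 2.0000, 2.7692).
‖u_2‖ = 3.8829, so q_2 = (0.4755, 0.5151, 0.7132).
Qᵀb = (1.1094, 0.6339).
Back-substitute: x_2 = 0.6339/3.8829 = 0.1633.
x_1 = (1.1094 + 2.2188·0.1633)/3.6056 = 0.4082.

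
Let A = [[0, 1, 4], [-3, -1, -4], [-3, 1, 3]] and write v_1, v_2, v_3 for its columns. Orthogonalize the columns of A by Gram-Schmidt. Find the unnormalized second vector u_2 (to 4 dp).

u_2 = (1.0000, -1.0000, 1.0000)

v_1 = (0, -3, -3); ‖v_1‖ = 4.2426, so e_1 = (0.0000, -0.7071, -0.7071).
e_1·v_2 = 0.0000·1 + (-0.7071)·(-1) + (-0.7071)·1 = 0.0000.
u_2 = v_2 + 0.0000·e_1 = (1.0000, -1.0000, 1.0000).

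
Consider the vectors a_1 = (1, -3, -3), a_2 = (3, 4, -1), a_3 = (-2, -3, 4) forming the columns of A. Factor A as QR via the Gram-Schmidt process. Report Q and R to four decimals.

Q = [[0.2294, 0.6754, 0.7009], [-0.6882, 0.6218, -0.3738], [-0.6882, -0.3966, 0.6075]], R = [[4.3589, -1.3765, -1.1471], [0.0000, 4.9097, -4.8025], [0.0000, 0.0000, 2.1494]]

a_1 = (1, -3, -3); ‖a_1‖ = 4.3589, so e_1 = (0.2294, -0.6882, -0.6882).
e_1·a_2 = 0.2294·3 + (-0.6882)·4 + (-0.6882)·(-1) = -1.3765.
u_2 = a_2 + 1.3765·e_1 = (3.3158, 3.0526, -1.9474).
‖u_2‖ = 4.9097, so e_2 = (0.6754, 0.6218, -0.3966).
e_1·a_3 = 0.2294·(-2) + (-0.6882)·(-3) + (-0.6882)·4 = -1.1471; e_2·a_3 = 0.6754·(-2) + 0.6218·(-3) + (-0.3966)·4 = -4.8025.
u_3 = a_3 + 1.1471·e_1 + 4.8025·e_2 = (1.5066, -0.8035, 1.3057).
‖u_3‖ = 2.1494, so e_3 = (0.7009, -0.3738, 0.6075).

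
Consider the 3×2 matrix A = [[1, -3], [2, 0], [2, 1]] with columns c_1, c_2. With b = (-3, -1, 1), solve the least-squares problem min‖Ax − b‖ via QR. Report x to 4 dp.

x = (-0.2247, 0.9775)

q_1 = c_1/‖c_1‖ = (1, 2, 2)/3.0000 = (0.3333, 0.6667, 0.6667).
r_{12} = q_1·c_2 = -0.3333.
u_2 = c_2 + 0.3333·q_1 = (-2.8889, 0.2222, 1.2222).
‖u_2‖ = 3.1447, so q_2 = (-0.9187, 0.0707, 0.3887).
Qᵀb = (-1.0000, 3.0740).
Back-substitute: x_2 = 3.0740/3.1447 = 0.9775.
x_1 = (-1.0000 + 0.3333·0.9775)/3.0000 = -0.2247.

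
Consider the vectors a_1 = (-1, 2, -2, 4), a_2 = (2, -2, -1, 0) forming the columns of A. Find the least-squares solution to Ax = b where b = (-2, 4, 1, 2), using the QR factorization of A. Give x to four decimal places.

x = (0.4402, -1.2488)

a_1 = (-1, 2, -2, 4); ‖a_1‖ = 5.0000, so q_1 = (-0.2000, 0.4000, -0.4000, 0.8000).
q_1·a_2 = (-0.2000)·2 + 0.4000·(-2) + (-0.4000)·(-1) + 0.8000·0 = -0.8000.
u_2 = a_2 + 0.8000·q_1 = (1.8400, -1.6800, -1.3200, 0.6400).
‖u_2‖ = 2.8914, so q_2 = (0.6364, -0.5810, -0.4565, 0.2213).
Qᵀb = (3.2000, -3.6107).
Back-substitute: x_2 = -3.6107/2.8914 = -1.2488.
x_1 = (3.2000 + 0.8000·(-1.2488))/5.0000 = 0.4402.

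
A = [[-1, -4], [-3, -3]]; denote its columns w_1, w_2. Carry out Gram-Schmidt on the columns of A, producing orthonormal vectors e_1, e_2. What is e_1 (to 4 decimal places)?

e_1 = w_1/‖w_1‖ = (-1, -3)/3.1623 = (-0.3162, -0.9487).

e_1 = (-0.3162, -0.9487)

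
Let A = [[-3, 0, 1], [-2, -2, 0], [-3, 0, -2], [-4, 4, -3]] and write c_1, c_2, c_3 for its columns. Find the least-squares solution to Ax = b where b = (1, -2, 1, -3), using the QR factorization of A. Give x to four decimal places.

c_1 = (-3, -2, -3, -4); ‖c_1‖ = 6.1644, so e_1 = (-0.4867, -0.3244, -0.4867, -0.6489).
e_1·c_2 = (-0.4867)·0 + (-0.3244)·(-2) + (-0.4867)·0 + (-0.6489)·4 = -1.9467.
u_2 = c_2 + 1.9467·e_1 = (-0.9474, -2.6316, -0.9474, 2.7368).
‖u_2‖ = 4.0262, so e_2 = (-0.2353, -0.6536, -0.2353, 0.6798).
e_1·c_3 = (-0.4867)·1 + (-0.3244)·0 + (-0.4867)·(-2) + (-0.6489)·(-3) = 2.4333; e_2·c_3 = (-0.2353)·1 + (-0.6536)·0 + (-0.2353)·(-2) + 0.6798·(-3) = -1.8040.
u_3 = c_3 − 2.4333·e_1 + 1.8040·e_2 = (1.7597, -0.3896, -1.2403, -0.1948).
‖u_3‖ = 2.1965, so e_3 = (0.8012, -0.1774, -0.5646, -0.0887).
Qᵀb = (1.6222, -1.2026, 0.8573).
Back-substitute: x_3 = 0.8573/2.1965 = 0.3903.
x_2 = (-1.2026 + 1.8040·0.3903)/4.0262 = -0.1238.
x_1 = (1.6222 + 1.9467·(-0.1238) − 2.4333·0.3903)/6.1644 = 0.0700.

x = (0.0700, -0.1238, 0.3903)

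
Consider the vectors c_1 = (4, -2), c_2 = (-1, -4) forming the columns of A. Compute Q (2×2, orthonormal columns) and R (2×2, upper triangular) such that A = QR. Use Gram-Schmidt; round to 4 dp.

c_1 = (4, -2); ‖c_1‖ = 4.4721, so e_1 = (0.8944, -0.4472).
e_1·c_2 = 0.8944·(-1) + (-0.4472)·(-4) = 0.8944.
u_2 = c_2 − 0.8944·e_1 = (-1.8000, -3.6000).
‖u_2‖ = 4.0249, so e_2 = (-0.4472, -0.8944).

Q = [[0.8944, -0.4472], [-0.4472, -0.8944]], R = [[4.4721, 0.8944], [0.0000, 4.0249]]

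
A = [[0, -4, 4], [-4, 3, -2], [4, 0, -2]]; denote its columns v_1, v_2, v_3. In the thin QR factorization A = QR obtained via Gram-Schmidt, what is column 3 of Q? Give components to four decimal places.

q_3 = (-0.4685, -0.6247, -0.6247)

v_1 = (0, -4, 4); ‖v_1‖ = 5.6569, so q_1 = (0.0000, -0.7071, 0.7071).
q_1·v_2 = 0.0000·(-4) + (-0.7071)·3 + 0.7071·0 = -2.1213.
u_2 = v_2 + 2.1213·q_1 = (-4.0000, 1.5000, 1.5000).
‖u_2‖ = 4.5277, so q_2 = (-0.8835, 0.3313, 0.3313).
q_1·v_3 = 0.0000·4 + (-0.7071)·(-2) + 0.7071·(-2) = 0.0000; q_2·v_3 = (-0.8835)·4 + 0.3313·(-2) + 0.3313·(-2) = -4.8590.
u_3 = v_3 + 0.0000·q_1 + 4.8590·q_2 = (-0.2927, -0.3902, -0.3902).
‖u_3‖ = 0.6247, so q_3 = (-0.4685, -0.6247, -0.6247).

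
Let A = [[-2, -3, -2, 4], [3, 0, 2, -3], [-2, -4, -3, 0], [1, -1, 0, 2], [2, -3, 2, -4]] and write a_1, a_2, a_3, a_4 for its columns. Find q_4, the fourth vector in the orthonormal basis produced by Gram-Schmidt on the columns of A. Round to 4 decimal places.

a_1 = (-2, 3, -2, 1, 2); ‖a_1‖ = 4.6904, so q_1 = (-0.4264, 0.6396, -0.4264, 0.2132, 0.4264).
q_1·a_2 = (-0.4264)·(-3) + 0.6396·0 + (-0.4264)·(-4) + 0.2132·(-1) + 0.4264·(-3) = 1.4924.
u_2 = a_2 − 1.4924·q_1 = (-2.3636, -0.9545, -3.3636, -1.3182, -3.6364).
‖u_2‖ = 5.7247, so q_2 = (-0.4129, -0.1667, -0.5876, -0.2303, -0.6352).
q_1·a_3 = (-0.4264)·(-2) + 0.6396·2 + (-0.4264)·(-3) + 0.2132·0 + 0.4264·2 = 4.2640; q_2·a_3 = (-0.4129)·(-2) + (-0.1667)·2 + (-0.5876)·(-3) + (-0.2303)·0 + (-0.6352)·2 = 0.9846.
u_3 = a_3 − 4.2640·q_1 − 0.9846·q_2 = (0.2247, -0.5631, -0.6033, -0.6824, 0.8072).
‖u_3‖ = 1.3597, so q_3 = (0.1652, -0.4141, -0.4437, -0.5019, 0.5937).
q_1·a_4 = (-0.4264)·4 + 0.6396·(-3) + (-0.4264)·0 + 0.2132·2 + 0.4264·(-4) = -4.9036; q_2·a_4 = (-0.4129)·4 + (-0.1667)·(-3) + (-0.5876)·0 + (-0.2303)·2 + (-0.6352)·(-4) = 0.9290; q_3·a_4 = 0.1652·4 + (-0.4141)·(-3) + (-0.4437)·0 + (-0.5019)·2 + 0.5937·(-4) = -1.4750.
u_4 = a_4 + 4.9036·q_1 − 0.9290·q_2 + 1.4750·q_3 = (2.5364, -0.3196, -2.1995, 2.5191, -0.4434).
‖u_4‖ = 4.2327, so q_4 = (0.5992, -0.0755, -0.5197, 0.5952, -0.1047).

q_4 = (0.5992, -0.0755, -0.5197, 0.5952, -0.1047)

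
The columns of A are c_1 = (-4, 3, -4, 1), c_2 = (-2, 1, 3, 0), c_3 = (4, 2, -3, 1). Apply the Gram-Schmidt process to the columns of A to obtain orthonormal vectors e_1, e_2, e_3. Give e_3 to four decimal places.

e_3 = (0.5504, 0.7876, 0.1044, 0.2564)

c_1 = (-4, 3, -4, 1); ‖c_1‖ = 6.4807, so e_1 = (-0.6172, 0.4629, -0.6172, 0.1543).
e_1·c_2 = (-0.6172)·(-2) + 0.4629·1 + (-0.6172)·3 + 0.1543·0 = -0.1543.
u_2 = c_2 + 0.1543·e_1 = (-2.0952, 1.0714, 2.9048, 0.0238).
‖u_2‖ = 3.7385, so e_2 = (-0.5605, 0.2866, 0.7770, 0.0064).
e_1·c_3 = (-0.6172)·4 + 0.4629·2 + (-0.6172)·(-3) + 0.1543·1 = 0.4629; e_2·c_3 = (-0.5605)·4 + 0.2866·2 + 0.7770·(-3) + 0.0064·1 = -3.9932.
u_3 = c_3 − 0.4629·e_1 + 3.9932·e_2 = (2.0477, 2.9302, 0.3884, 0.9540).
‖u_3‖ = 3.7202, so e_3 = (0.5504, 0.7876, 0.1044, 0.2564).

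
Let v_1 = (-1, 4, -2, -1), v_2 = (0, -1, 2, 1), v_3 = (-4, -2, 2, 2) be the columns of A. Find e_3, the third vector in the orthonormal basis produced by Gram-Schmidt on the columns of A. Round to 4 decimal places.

e_3 = (-0.9168, -0.3056, -0.2196, 0.1337)

e_1 = v_1/‖v_1‖ = (-1, 4, -2, -1)/4.6904 = (-0.2132, 0.8528, -0.4264, -0.2132).
r_{12} = e_1·v_2 = -1.9188.
u_2 = v_2 + 1.9188·e_1 = (-0.4091, 0.6364, 1.1818, 0.5909).
‖u_2‖ = 1.5226, so e_2 = (-0.2687, 0.4180, 0.7762, 0.3881).
r_{13} = e_1·v_3 = -2.1320; r_{23} = e_2·v_3 = 2.5675.
u_3 = v_3 + 2.1320·e_1 − 2.5675·e_2 = (-3.7647, -1.2549, -0.9020, 0.5490).
‖u_3‖ = 4.1064, so e_3 = (-0.9168, -0.3056, -0.2196, 0.1337).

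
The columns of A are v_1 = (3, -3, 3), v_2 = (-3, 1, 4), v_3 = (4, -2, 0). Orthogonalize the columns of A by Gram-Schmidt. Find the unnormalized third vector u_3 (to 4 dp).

e_1 = v_1/‖v_1‖ = (3, -3, 3)/5.1962 = (0.5774, -0.5774, 0.5774).
r_{12} = e_1·v_2 = 0.0000.
u_2 = v_2 + 0.0000·e_1 = (-3.0000, 1.0000, 4.0000).
‖u_2‖ = 5.0990, so e_2 = (-0.5883, 0.1961, 0.7845).
r_{13} = e_1·v_3 = 3.4641; r_{23} = e_2·v_3 = -2.7456.
u_3 = v_3 − 3.4641·e_1 + 2.7456·e_2 = (0.3846, 0.5385, 0.1538).

u_3 = (0.3846, 0.5385, 0.1538)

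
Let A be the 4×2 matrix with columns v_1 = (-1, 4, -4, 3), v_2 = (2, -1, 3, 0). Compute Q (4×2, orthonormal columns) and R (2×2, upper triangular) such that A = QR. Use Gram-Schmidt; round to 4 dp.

Q = [[-0.1543, 0.6268], [0.6172, 0.2849], [-0.6172, 0.5128], [0.4629, 0.5128]], R = [[6.4807, -2.7775], [0.0000, 2.5071]]

q_1 = v_1/‖v_1‖ = (-1, 4, -4, 3)/6.4807 = (-0.1543, 0.6172, -0.6172, 0.4629).
r_{12} = q_1·v_2 = -2.7775.
u_2 = v_2 + 2.7775·q_1 = (1.5714, 0.7143, 1.2857, 1.2857).
‖u_2‖ = 2.5071, so q_2 = (0.6268, 0.2849, 0.5128, 0.5128).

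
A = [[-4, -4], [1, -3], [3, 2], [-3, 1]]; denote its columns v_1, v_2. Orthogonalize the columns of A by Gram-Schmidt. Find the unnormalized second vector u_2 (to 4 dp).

v_1 = (-4, 1, 3, -3); ‖v_1‖ = 5.9161, so e_1 = (-0.6761, 0.1690, 0.5071, -0.5071).
e_1·v_2 = (-0.6761)·(-4) + 0.1690·(-3) + 0.5071·2 + (-0.5071)·1 = 2.7045.
u_2 = v_2 − 2.7045·e_1 = (-2.1714, -3.4571, 0.6286, 2.3714).

u_2 = (-2.1714, -3.4571, 0.6286, 2.3714)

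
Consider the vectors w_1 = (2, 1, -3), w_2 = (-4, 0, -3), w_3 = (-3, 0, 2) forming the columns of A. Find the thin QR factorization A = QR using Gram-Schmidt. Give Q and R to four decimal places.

Q = [[0.5345, -0.8298, -0.1606], [0.2673, -0.0143, 0.9635], [-0.8018, -0.5579, 0.2141]], R = [[3.7417, 0.2673, -3.2071], [0.0000, 4.9929, 1.3734], [0.0000, 0.0000, 0.9100]]

w_1 = (2, 1, -3); ‖w_1‖ = 3.7417, so q_1 = (0.5345, 0.2673, -0.8018).
q_1·w_2 = 0.5345·(-4) + 0.2673·0 + (-0.8018)·(-3) = 0.2673.
u_2 = w_2 − 0.2673·q_1 = (-4.1429, -0.0714, -2.7857).
‖u_2‖ = 4.9929, so q_2 = (-0.8298, -0.0143, -0.5579).
q_1·w_3 = 0.5345·(-3) + 0.2673·0 + (-0.8018)·2 = -3.2071; q_2·w_3 = (-0.8298)·(-3) + (-0.0143)·0 + (-0.5579)·2 = 1.3734.
u_3 = w_3 + 3.2071·q_1 − 1.3734·q_2 = (-0.1461, 0.8768, 0.1948).
‖u_3‖ = 0.9100, so q_3 = (-0.1606, 0.9635, 0.2141).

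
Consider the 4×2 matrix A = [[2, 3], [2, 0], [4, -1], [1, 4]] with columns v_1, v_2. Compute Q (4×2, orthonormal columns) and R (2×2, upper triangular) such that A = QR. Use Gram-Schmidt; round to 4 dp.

v_1 = (2, 2, 4, 1); ‖v_1‖ = 5.0000, so q_1 = (0.4000, 0.4000, 0.8000, 0.2000).
q_1·v_2 = 0.4000·3 + 0.4000·0 + 0.8000·(-1) + 0.2000·4 = 1.2000.
u_2 = v_2 − 1.2000·q_1 = (2.5200, -0.4800, -1.9600, 3.7600).
‖u_2‖ = 4.9558, so q_2 = (0.5085, -0.0969, -0.3955, 0.7587).

Q = [[0.4000, 0.5085], [0.4000, -0.0969], [0.8000, -0.3955], [0.2000, 0.7587]], R = [[5.0000, 1.2000], [0.0000, 4.9558]]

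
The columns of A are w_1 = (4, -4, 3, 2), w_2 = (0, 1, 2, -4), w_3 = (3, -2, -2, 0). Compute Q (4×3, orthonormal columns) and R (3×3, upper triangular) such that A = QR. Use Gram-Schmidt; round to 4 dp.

Q = [[0.5963, 0.1187, 0.5429], [-0.5963, 0.1038, -0.1922], [0.4472, 0.5340, -0.7110], [0.2981, -0.8307, -0.4035]], R = [[6.7082, -0.8944, 2.0870], [0.0000, 4.4944, -0.9197], [0.0000, 0.0000, 3.4349]]

e_1 = w_1/‖w_1‖ = (4, -4, 3, 2)/6.7082 = (0.5963, -0.5963, 0.4472, 0.2981).
r_{12} = e_1·w_2 = -0.8944.
u_2 = w_2 + 0.8944·e_1 = (0.5333, 0.4667, 2.4000, -3.7333).
‖u_2‖ = 4.4944, so e_2 = (0.1187, 0.1038, 0.5340, -0.8307).
r_{13} = e_1·w_3 = 2.0870; r_{23} = e_2·w_3 = -0.9197.
u_3 = w_3 − 2.0870·e_1 + 0.9197·e_2 = (1.8647, -0.6601, -2.4422, -1.3861).
‖u_3‖ = 3.4349, so e_3 = (0.5429, -0.1922, -0.7110, -0.4035).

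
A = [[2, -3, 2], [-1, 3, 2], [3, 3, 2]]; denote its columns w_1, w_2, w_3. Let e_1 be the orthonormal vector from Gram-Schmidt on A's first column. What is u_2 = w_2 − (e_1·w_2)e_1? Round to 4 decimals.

u_2 = (-3.0000, 3.0000, 3.0000)

w_1 = (2, -1, 3); ‖w_1‖ = 3.7417, so e_1 = (0.5345, -0.2673, 0.8018).
e_1·w_2 = 0.5345·(-3) + (-0.2673)·3 + 0.8018·3 = 0.0000.
u_2 = w_2 − 0.0000·e_1 = (-3.0000, 3.0000, 3.0000).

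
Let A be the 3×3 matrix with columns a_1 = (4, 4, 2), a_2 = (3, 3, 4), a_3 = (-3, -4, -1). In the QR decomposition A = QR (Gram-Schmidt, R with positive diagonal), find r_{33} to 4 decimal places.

e_1 = a_1/‖a_1‖ = (4, 4, 2)/6.0000 = (0.6667, 0.6667, 0.3333).
r_{12} = e_1·a_2 = 5.3333.
u_2 = a_2 − 5.3333·e_1 = (-0.5556, -0.5556, 2.2222).
‖u_2‖ = 2.3570, so e_2 = (-0.2357, -0.2357, 0.9428).
r_{13} = e_1·a_3 = -5.0000; r_{23} = e_2·a_3 = 0.7071.
u_3 = a_3 + 5.0000·e_1 − 0.7071·e_2 = (0.5000, -0.5000, 0.0000).
r_{33} = ‖u_3‖ = 0.7071.

r_{33} = 0.7071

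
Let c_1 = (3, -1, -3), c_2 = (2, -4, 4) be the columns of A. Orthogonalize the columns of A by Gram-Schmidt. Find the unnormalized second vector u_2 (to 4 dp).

c_1 = (3, -1, -3); ‖c_1‖ = 4.3589, so e_1 = (0.6882, -0.2294, -0.6882).
e_1·c_2 = 0.6882·2 + (-0.2294)·(-4) + (-0.6882)·4 = -0.4588.
u_2 = c_2 + 0.4588·e_1 = (2.3158, -4.1053, 3.6842).

u_2 = (2.3158, -4.1053, 3.6842)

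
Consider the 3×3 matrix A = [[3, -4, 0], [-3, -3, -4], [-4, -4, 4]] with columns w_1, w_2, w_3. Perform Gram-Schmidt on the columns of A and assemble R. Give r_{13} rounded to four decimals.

w_1 = (3, -3, -4); ‖w_1‖ = 5.8310, so e_1 = (0.5145, -0.5145, -0.6860).
r_{13} = e_1·w_3 = -0.6860.

r_{13} = -0.6860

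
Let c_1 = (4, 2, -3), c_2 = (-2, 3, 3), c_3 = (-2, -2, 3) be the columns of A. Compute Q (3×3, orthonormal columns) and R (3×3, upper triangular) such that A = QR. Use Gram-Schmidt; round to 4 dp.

c_1 = (4, 2, -3); ‖c_1‖ = 5.3852, so q_1 = (0.7428, 0.3714, -0.5571).
q_1·c_2 = 0.7428·(-2) + 0.3714·3 + (-0.5571)·3 = -2.0426.
u_2 = c_2 + 2.0426·q_1 = (-0.4828, 3.7586, 1.8621).
‖u_2‖ = 4.2223, so q_2 = (-0.1143, 0.8902, 0.4410).
q_1·c_3 = 0.7428·(-2) + 0.3714·(-2) + (-0.5571)·3 = -3.8996; q_2·c_3 = (-0.1143)·(-2) + 0.8902·(-2) + 0.4410·3 = -0.2287.
u_3 = c_3 + 3.8996·q_1 + 0.2287·q_2 = (0.8704, -0.3482, 0.9284).
‖u_3‖ = 1.3194, so q_3 = (0.6597, -0.2639, 0.7037).

Q = [[0.7428, -0.1143, 0.6597], [0.3714, 0.8902, -0.2639], [-0.5571, 0.4410, 0.7037]], R = [[5.3852, -2.0426, -3.8996], [0.0000, 4.2223, -0.2287], [0.0000, 0.0000, 1.3194]]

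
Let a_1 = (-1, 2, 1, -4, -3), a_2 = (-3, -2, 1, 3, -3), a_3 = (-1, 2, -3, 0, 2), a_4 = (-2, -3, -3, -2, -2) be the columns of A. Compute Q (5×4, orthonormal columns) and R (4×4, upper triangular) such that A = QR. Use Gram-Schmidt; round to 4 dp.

e_1 = a_1/‖a_1‖ = (-1, 2, 1, -4, -3)/5.5678 = (-0.1796, 0.3592, 0.1796, -0.7184, -0.5388).
r_{12} = e_1·a_2 = -0.5388.
u_2 = a_2 + 0.5388·e_1 = (-3.0968, -1.8065, 1.0968, 2.6129, -3.2903).
‖u_2‖ = 5.6311, so e_2 = (-0.5499, -0.3208, 0.1948, 0.4640, -0.5843).
r_{13} = e_1·a_3 = -0.7184; r_{23} = e_2·a_3 = -1.8446.
u_3 = a_3 + 0.7184·e_1 + 1.8446·e_2 = (-2.1434, 1.6663, -2.5117, 0.3398, 0.5351).
‖u_3‖ = 3.7525, so e_3 = (-0.5712, 0.4441, -0.6693, 0.0905, 0.1426).
r_{14} = e_1·a_4 = 1.2572; r_{24} = e_2·a_4 = 1.7186; r_{34} = e_3·a_4 = 1.3520.
u_4 = a_4 − 1.2572·e_1 − 1.7186·e_2 − 1.3520·e_3 = (-0.0569, -3.5007, -2.6556, -2.0166, -0.5112).
‖u_4‖ = 4.8619, so e_4 = (-0.0117, -0.7200, -0.5462, -0.4148, -0.1051).

Q = [[-0.1796, -0.5499, -0.5712, -0.0117], [0.3592, -0.3208, 0.4441, -0.7200], [0.1796, 0.1948, -0.6693, -0.5462], [-0.7184, 0.4640, 0.0905, -0.4148], [-0.5388, -0.5843, 0.1426, -0.1051]], R = [[5.5678, -0.5388, -0.7184, 1.2572], [0.0000, 5.6311, -1.8446, 1.7186], [0.0000, 0.0000, 3.7525, 1.3520], [0.0000, 0.0000, 0.0000, 4.8619]]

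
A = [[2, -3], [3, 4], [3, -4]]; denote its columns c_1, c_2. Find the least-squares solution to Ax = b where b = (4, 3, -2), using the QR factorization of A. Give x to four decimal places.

x = (0.5762, 0.2794)

q_1 = c_1/‖c_1‖ = (2, 3, 3)/4.6904 = (0.4264, 0.6396, 0.6396).
r_{12} = q_1·c_2 = -1.2792.
u_2 = c_2 + 1.2792·q_1 = (-2.4545, 4.8182, -3.1818).
‖u_2‖ = 6.2740, so q_2 = (-0.3912, 0.7680, -0.5071).
Qᵀb = (2.3452, 1.7533).
Back-substitute: x_2 = 1.7533/6.2740 = 0.2794.
x_1 = (2.3452 + 1.2792·0.2794)/4.6904 = 0.5762.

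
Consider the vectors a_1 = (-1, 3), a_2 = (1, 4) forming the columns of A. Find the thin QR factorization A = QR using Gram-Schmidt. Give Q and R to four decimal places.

Q = [[-0.3162, 0.9487], [0.9487, 0.3162]], R = [[3.1623, 3.4785], [0.0000, 2.2136]]

a_1 = (-1, 3); ‖a_1‖ = 3.1623, so e_1 = (-0.3162, 0.9487).
e_1·a_2 = (-0.3162)·1 + 0.9487·4 = 3.4785.
u_2 = a_2 − 3.4785·e_1 = (2.1000, 0.7000).
‖u_2‖ = 2.2136, so e_2 = (0.9487, 0.3162).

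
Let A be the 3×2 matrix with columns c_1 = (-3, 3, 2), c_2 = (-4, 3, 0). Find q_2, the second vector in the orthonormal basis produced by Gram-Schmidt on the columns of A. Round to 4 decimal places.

q_2 = (-0.5105, 0.0613, -0.8577)

q_1 = c_1/‖c_1‖ = (-3, 3, 2)/4.6904 = (-0.6396, 0.6396, 0.4264).
r_{12} = q_1·c_2 = 4.4772.
u_2 = c_2 − 4.4772·q_1 = (-1.1364, 0.1364, -1.9091).
‖u_2‖ = 2.2259, so q_2 = (-0.5105, 0.0613, -0.8577).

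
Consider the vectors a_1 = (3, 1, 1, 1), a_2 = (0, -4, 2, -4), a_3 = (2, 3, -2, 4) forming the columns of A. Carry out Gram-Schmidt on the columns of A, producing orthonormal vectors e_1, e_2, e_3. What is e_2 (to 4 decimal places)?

a_1 = (3, 1, 1, 1); ‖a_1‖ = 3.4641, so e_1 = (0.8660, 0.2887, 0.2887, 0.2887).
e_1·a_2 = 0.8660·0 + 0.2887·(-4) + 0.2887·2 + 0.2887·(-4) = -1.7321.
u_2 = a_2 + 1.7321·e_1 = (1.5000, -3.5000, 2.5000, -3.5000).
‖u_2‖ = 5.7446, so e_2 = (0.2611, -0.6093, 0.4352, -0.6093).

e_2 = (0.2611, -0.6093, 0.4352, -0.6093)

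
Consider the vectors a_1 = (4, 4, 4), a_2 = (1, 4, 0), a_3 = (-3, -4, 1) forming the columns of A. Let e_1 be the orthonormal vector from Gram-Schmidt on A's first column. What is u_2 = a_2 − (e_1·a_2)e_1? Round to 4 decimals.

a_1 = (4, 4, 4); ‖a_1‖ = 6.9282, so e_1 = (0.5774, 0.5774, 0.5774).
e_1·a_2 = 0.5774·1 + 0.5774·4 + 0.5774·0 = 2.8868.
u_2 = a_2 − 2.8868·e_1 = (-0.6667, 2.3333, -1.6667).

u_2 = (-0.6667, 2.3333, -1.6667)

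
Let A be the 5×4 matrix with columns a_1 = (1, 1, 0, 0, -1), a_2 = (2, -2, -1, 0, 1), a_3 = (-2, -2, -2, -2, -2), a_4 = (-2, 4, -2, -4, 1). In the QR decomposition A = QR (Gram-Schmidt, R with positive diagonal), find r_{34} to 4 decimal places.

a_1 = (1, 1, 0, 0, -1); ‖a_1‖ = 1.7321, so q_1 = (0.5774, 0.5774, 0.0000, 0.0000, -0.5774).
q_1·a_2 = 0.5774·2 + 0.5774·(-2) + 0.0000·(-1) + 0.0000·0 + (-0.5774)·1 = -0.5774.
u_2 = a_2 + 0.5774·q_1 = (2.3333, -1.6667, -1.0000, 0.0000, 0.6667).
‖u_2‖ = 3.1091, so q_2 = (0.7505, -0.5361, -0.3216, 0.0000, 0.2144).
q_1·a_3 = 0.5774·(-2) + 0.5774·(-2) + 0.0000·(-2) + 0.0000·(-2) + (-0.5774)·(-2) = -1.1547; q_2·a_3 = 0.7505·(-2) + (-0.5361)·(-2) + (-0.3216)·(-2) + 0.0000·(-2) + 0.2144·(-2) = -0.2144.
u_3 = a_3 + 1.1547·q_1 + 0.2144·q_2 = (-1.1724, -1.4483, -2.0690, -2.0000, -2.6207).
‖u_3‖ = 4.3152, so q_3 = (-0.2717, -0.3356, -0.4795, -0.4635, -0.6073).
r_{34} = q_3·a_4 = 1.4064.

r_{34} = 1.4064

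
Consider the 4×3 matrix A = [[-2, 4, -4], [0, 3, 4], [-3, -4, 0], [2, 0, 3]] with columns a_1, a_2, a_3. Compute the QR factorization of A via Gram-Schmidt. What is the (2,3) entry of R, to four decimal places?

a_1 = (-2, 0, -3, 2); ‖a_1‖ = 4.1231, so q_1 = (-0.4851, 0.0000, -0.7276, 0.4851).
q_1·a_2 = (-0.4851)·4 + 0.0000·3 + (-0.7276)·(-4) + 0.4851·0 = 0.9701.
u_2 = a_2 − 0.9701·q_1 = (4.4706, 3.0000, -3.2941, -0.4706).
‖u_2‖ = 6.3292, so q_2 = (0.7063, 0.4740, -0.5205, -0.0744).
r_{23} = q_2·a_3 = -1.1525.

r_{23} = -1.1525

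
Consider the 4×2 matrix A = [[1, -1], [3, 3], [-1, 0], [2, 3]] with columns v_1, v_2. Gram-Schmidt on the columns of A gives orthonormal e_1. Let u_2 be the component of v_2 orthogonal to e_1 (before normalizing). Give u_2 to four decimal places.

u_2 = (-1.9333, 0.2000, 0.9333, 1.1333)

v_1 = (1, 3, -1, 2); ‖v_1‖ = 3.8730, so e_1 = (0.2582, 0.7746, -0.2582, 0.5164).
e_1·v_2 = 0.2582·(-1) + 0.7746·3 + (-0.2582)·0 + 0.5164·3 = 3.6148.
u_2 = v_2 − 3.6148·e_1 = (-1.9333, 0.2000, 0.9333, 1.1333).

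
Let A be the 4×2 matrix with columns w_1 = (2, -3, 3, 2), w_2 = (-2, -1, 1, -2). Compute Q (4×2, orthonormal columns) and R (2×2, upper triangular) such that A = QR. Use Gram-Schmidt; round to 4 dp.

Q = [[0.3922, -0.5883], [-0.5883, -0.3922], [0.5883, 0.3922], [0.3922, -0.5883]], R = [[5.0990, -0.3922], [0.0000, 3.1379]]

w_1 = (2, -3, 3, 2); ‖w_1‖ = 5.0990, so q_1 = (0.3922, -0.5883, 0.5883, 0.3922).
q_1·w_2 = 0.3922·(-2) + (-0.5883)·(-1) + 0.5883·1 + 0.3922·(-2) = -0.3922.
u_2 = w_2 + 0.3922·q_1 = (-1.8462, -1.2308, 1.2308, -1.8462).
‖u_2‖ = 3.1379, so q_2 = (-0.5883, -0.3922, 0.3922, -0.5883).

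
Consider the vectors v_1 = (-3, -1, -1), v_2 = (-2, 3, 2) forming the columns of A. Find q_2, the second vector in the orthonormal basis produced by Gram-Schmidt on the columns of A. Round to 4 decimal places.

q_2 = (-0.4200, 0.7517, 0.5085)

v_1 = (-3, -1, -1); ‖v_1‖ = 3.3166, so q_1 = (-0.9045, -0.3015, -0.3015).
q_1·v_2 = (-0.9045)·(-2) + (-0.3015)·3 + (-0.3015)·2 = 0.3015.
u_2 = v_2 − 0.3015·q_1 = (-1.7273, 3.0909, 2.0909).
‖u_2‖ = 4.1121, so q_2 = (-0.4200, 0.7517, 0.5085).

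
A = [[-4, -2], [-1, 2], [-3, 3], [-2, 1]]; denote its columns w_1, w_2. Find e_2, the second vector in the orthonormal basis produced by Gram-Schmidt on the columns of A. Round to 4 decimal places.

e_1 = w_1/‖w_1‖ = (-4, -1, -3, -2)/5.4772 = (-0.7303, -0.1826, -0.5477, -0.3651).
r_{12} = e_1·w_2 = -0.9129.
u_2 = w_2 + 0.9129·e_1 = (-2.6667, 1.8333, 2.5000, 0.6667).
‖u_2‖ = 4.1433, so e_2 = (-0.6436, 0.4425, 0.6034, 0.1609).

e_2 = (-0.6436, 0.4425, 0.6034, 0.1609)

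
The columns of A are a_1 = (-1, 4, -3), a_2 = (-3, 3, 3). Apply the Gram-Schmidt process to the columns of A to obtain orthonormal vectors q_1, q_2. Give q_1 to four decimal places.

a_1 = (-1, 4, -3); ‖a_1‖ = 5.0990, so q_1 = (-0.1961, 0.7845, -0.5883).

q_1 = (-0.1961, 0.7845, -0.5883)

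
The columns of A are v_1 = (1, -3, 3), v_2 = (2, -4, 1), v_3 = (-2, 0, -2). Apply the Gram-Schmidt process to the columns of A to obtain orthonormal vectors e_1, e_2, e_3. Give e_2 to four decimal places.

v_1 = (1, -3, 3); ‖v_1‖ = 4.3589, so e_1 = (0.2294, -0.6882, 0.6882).
e_1·v_2 = 0.2294·2 + (-0.6882)·(-4) + 0.6882·1 = 3.9001.
u_2 = v_2 − 3.9001·e_1 = (1.1053, -1.3158, -1.6842).
‖u_2‖ = 2.4061, so e_2 = (0.4594, -0.5468, -0.7000).

e_2 = (0.4594, -0.5468, -0.7000)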